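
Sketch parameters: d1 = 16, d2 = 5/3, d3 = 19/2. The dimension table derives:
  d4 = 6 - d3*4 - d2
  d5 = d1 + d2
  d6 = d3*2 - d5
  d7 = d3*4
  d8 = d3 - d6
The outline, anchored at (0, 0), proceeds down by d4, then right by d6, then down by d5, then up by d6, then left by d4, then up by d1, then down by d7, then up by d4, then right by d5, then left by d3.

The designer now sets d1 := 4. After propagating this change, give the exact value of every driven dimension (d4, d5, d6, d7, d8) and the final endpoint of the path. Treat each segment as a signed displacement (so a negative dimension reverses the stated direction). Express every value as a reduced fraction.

Apply edit: d1 := 4
  d4 = 6 - d3*4 - d2 = -101/3
  d5 = d1 + d2 = 17/3
  d6 = d3*2 - d5 = 40/3
  d7 = d3*4 = 38
  d8 = d3 - d6 = -23/6
Walk from origin (0, 0):
  seg 1: down by d4 = -101/3 → (0, 101/3)
  seg 2: right by d6 = 40/3 → (40/3, 101/3)
  seg 3: down by d5 = 17/3 → (40/3, 28)
  seg 4: up by d6 = 40/3 → (40/3, 124/3)
  seg 5: left by d4 = -101/3 → (47, 124/3)
  seg 6: up by d1 = 4 → (47, 136/3)
  seg 7: down by d7 = 38 → (47, 22/3)
  seg 8: up by d4 = -101/3 → (47, -79/3)
  seg 9: right by d5 = 17/3 → (158/3, -79/3)
  seg 10: left by d3 = 19/2 → (259/6, -79/3)

d4 = -101/3
d5 = 17/3
d6 = 40/3
d7 = 38
d8 = -23/6
endpoint = (259/6, -79/3)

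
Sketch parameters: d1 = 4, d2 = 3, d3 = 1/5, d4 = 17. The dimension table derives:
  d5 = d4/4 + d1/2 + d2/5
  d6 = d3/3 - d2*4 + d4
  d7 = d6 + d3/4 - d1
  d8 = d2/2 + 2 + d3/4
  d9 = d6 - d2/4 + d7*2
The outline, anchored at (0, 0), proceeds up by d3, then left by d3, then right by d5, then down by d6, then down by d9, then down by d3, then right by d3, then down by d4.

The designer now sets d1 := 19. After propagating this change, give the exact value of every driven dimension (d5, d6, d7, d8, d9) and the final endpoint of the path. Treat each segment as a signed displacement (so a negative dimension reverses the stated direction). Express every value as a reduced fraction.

d5 = 287/20
d6 = 76/15
d7 = -833/60
d8 = 71/20
d9 = -469/20
endpoint = (287/20, 83/60)

Apply edit: d1 := 19
  d5 = d4/4 + d1/2 + d2/5 = 287/20
  d6 = d3/3 - d2*4 + d4 = 76/15
  d7 = d6 + d3/4 - d1 = -833/60
  d8 = d2/2 + 2 + d3/4 = 71/20
  d9 = d6 - d2/4 + d7*2 = -469/20
Walk from origin (0, 0):
  seg 1: up by d3 = 1/5 → (0, 1/5)
  seg 2: left by d3 = 1/5 → (-1/5, 1/5)
  seg 3: right by d5 = 287/20 → (283/20, 1/5)
  seg 4: down by d6 = 76/15 → (283/20, -73/15)
  seg 5: down by d9 = -469/20 → (283/20, 223/12)
  seg 6: down by d3 = 1/5 → (283/20, 1103/60)
  seg 7: right by d3 = 1/5 → (287/20, 1103/60)
  seg 8: down by d4 = 17 → (287/20, 83/60)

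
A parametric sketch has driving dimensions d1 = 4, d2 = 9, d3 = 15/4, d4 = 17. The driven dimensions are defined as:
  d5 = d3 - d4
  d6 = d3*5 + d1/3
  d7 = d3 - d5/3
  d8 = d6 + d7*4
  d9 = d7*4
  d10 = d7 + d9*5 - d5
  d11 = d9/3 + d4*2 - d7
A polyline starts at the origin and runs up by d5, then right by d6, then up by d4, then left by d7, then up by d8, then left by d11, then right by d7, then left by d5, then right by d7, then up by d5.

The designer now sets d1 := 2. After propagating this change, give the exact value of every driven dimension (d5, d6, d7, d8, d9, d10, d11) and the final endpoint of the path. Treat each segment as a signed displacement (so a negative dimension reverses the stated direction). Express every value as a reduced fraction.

Apply edit: d1 := 2
  d5 = d3 - d4 = -53/4
  d6 = d3*5 + d1/3 = 233/12
  d7 = d3 - d5/3 = 49/6
  d8 = d6 + d7*4 = 625/12
  d9 = d7*4 = 98/3
  d10 = d7 + d9*5 - d5 = 739/4
  d11 = d9/3 + d4*2 - d7 = 661/18
Walk from origin (0, 0):
  seg 1: up by d5 = -53/4 → (0, -53/4)
  seg 2: right by d6 = 233/12 → (233/12, -53/4)
  seg 3: up by d4 = 17 → (233/12, 15/4)
  seg 4: left by d7 = 49/6 → (45/4, 15/4)
  seg 5: up by d8 = 625/12 → (45/4, 335/6)
  seg 6: left by d11 = 661/18 → (-917/36, 335/6)
  seg 7: right by d7 = 49/6 → (-623/36, 335/6)
  seg 8: left by d5 = -53/4 → (-73/18, 335/6)
  seg 9: right by d7 = 49/6 → (37/9, 335/6)
  seg 10: up by d5 = -53/4 → (37/9, 511/12)

d5 = -53/4
d6 = 233/12
d7 = 49/6
d8 = 625/12
d9 = 98/3
d10 = 739/4
d11 = 661/18
endpoint = (37/9, 511/12)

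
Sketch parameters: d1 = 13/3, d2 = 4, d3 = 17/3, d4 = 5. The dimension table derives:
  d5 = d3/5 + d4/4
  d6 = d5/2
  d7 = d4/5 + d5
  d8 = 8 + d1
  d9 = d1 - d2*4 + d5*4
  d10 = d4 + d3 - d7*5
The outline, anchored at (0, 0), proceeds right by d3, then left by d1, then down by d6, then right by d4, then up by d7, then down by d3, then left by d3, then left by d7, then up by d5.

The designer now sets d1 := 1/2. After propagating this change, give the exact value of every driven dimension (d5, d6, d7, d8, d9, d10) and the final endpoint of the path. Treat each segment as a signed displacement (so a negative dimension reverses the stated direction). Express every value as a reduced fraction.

d5 = 143/60
d6 = 143/120
d7 = 203/60
d8 = 17/2
d9 = -179/30
d10 = -25/4
endpoint = (67/60, -131/120)

Apply edit: d1 := 1/2
  d5 = d3/5 + d4/4 = 143/60
  d6 = d5/2 = 143/120
  d7 = d4/5 + d5 = 203/60
  d8 = 8 + d1 = 17/2
  d9 = d1 - d2*4 + d5*4 = -179/30
  d10 = d4 + d3 - d7*5 = -25/4
Walk from origin (0, 0):
  seg 1: right by d3 = 17/3 → (17/3, 0)
  seg 2: left by d1 = 1/2 → (31/6, 0)
  seg 3: down by d6 = 143/120 → (31/6, -143/120)
  seg 4: right by d4 = 5 → (61/6, -143/120)
  seg 5: up by d7 = 203/60 → (61/6, 263/120)
  seg 6: down by d3 = 17/3 → (61/6, -139/40)
  seg 7: left by d3 = 17/3 → (9/2, -139/40)
  seg 8: left by d7 = 203/60 → (67/60, -139/40)
  seg 9: up by d5 = 143/60 → (67/60, -131/120)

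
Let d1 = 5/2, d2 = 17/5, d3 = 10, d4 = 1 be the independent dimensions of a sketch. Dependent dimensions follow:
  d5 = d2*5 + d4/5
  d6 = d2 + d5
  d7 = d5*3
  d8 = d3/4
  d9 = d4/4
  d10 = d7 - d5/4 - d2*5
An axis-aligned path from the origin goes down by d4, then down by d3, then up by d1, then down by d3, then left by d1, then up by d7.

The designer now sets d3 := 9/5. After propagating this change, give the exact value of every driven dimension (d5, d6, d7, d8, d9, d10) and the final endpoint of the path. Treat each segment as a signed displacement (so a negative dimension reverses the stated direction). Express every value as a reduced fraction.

d5 = 86/5
d6 = 103/5
d7 = 258/5
d8 = 9/20
d9 = 1/4
d10 = 303/10
endpoint = (-5/2, 99/2)

Apply edit: d3 := 9/5
  d5 = d2*5 + d4/5 = 86/5
  d6 = d2 + d5 = 103/5
  d7 = d5*3 = 258/5
  d8 = d3/4 = 9/20
  d9 = d4/4 = 1/4
  d10 = d7 - d5/4 - d2*5 = 303/10
Walk from origin (0, 0):
  seg 1: down by d4 = 1 → (0, -1)
  seg 2: down by d3 = 9/5 → (0, -14/5)
  seg 3: up by d1 = 5/2 → (0, -3/10)
  seg 4: down by d3 = 9/5 → (0, -21/10)
  seg 5: left by d1 = 5/2 → (-5/2, -21/10)
  seg 6: up by d7 = 258/5 → (-5/2, 99/2)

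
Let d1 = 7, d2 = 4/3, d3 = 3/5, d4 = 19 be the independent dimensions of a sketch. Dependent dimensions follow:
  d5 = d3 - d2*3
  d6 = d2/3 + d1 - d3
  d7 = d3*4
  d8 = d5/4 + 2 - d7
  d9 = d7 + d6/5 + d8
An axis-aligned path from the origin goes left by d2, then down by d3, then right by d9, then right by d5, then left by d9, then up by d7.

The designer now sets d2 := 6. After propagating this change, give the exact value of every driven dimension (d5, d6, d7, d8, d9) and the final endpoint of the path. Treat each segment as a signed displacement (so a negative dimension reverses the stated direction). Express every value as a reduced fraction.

Apply edit: d2 := 6
  d5 = d3 - d2*3 = -87/5
  d6 = d2/3 + d1 - d3 = 42/5
  d7 = d3*4 = 12/5
  d8 = d5/4 + 2 - d7 = -19/4
  d9 = d7 + d6/5 + d8 = -67/100
Walk from origin (0, 0):
  seg 1: left by d2 = 6 → (-6, 0)
  seg 2: down by d3 = 3/5 → (-6, -3/5)
  seg 3: right by d9 = -67/100 → (-667/100, -3/5)
  seg 4: right by d5 = -87/5 → (-2407/100, -3/5)
  seg 5: left by d9 = -67/100 → (-117/5, -3/5)
  seg 6: up by d7 = 12/5 → (-117/5, 9/5)

d5 = -87/5
d6 = 42/5
d7 = 12/5
d8 = -19/4
d9 = -67/100
endpoint = (-117/5, 9/5)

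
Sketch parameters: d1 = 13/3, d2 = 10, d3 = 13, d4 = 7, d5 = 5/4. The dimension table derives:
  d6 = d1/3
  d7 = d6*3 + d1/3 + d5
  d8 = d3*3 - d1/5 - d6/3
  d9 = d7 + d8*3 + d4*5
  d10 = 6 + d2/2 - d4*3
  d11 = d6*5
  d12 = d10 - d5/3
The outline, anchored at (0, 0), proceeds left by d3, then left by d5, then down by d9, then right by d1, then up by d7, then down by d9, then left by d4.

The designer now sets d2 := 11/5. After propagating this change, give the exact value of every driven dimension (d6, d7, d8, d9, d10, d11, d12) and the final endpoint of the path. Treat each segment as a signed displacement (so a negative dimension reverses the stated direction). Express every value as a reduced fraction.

d6 = 13/9
d7 = 253/36
d8 = 5083/135
d9 = 9299/60
d10 = -139/10
d11 = 65/9
d12 = -859/60
endpoint = (-203/12, -54529/180)

Apply edit: d2 := 11/5
  d6 = d1/3 = 13/9
  d7 = d6*3 + d1/3 + d5 = 253/36
  d8 = d3*3 - d1/5 - d6/3 = 5083/135
  d9 = d7 + d8*3 + d4*5 = 9299/60
  d10 = 6 + d2/2 - d4*3 = -139/10
  d11 = d6*5 = 65/9
  d12 = d10 - d5/3 = -859/60
Walk from origin (0, 0):
  seg 1: left by d3 = 13 → (-13, 0)
  seg 2: left by d5 = 5/4 → (-57/4, 0)
  seg 3: down by d9 = 9299/60 → (-57/4, -9299/60)
  seg 4: right by d1 = 13/3 → (-119/12, -9299/60)
  seg 5: up by d7 = 253/36 → (-119/12, -6658/45)
  seg 6: down by d9 = 9299/60 → (-119/12, -54529/180)
  seg 7: left by d4 = 7 → (-203/12, -54529/180)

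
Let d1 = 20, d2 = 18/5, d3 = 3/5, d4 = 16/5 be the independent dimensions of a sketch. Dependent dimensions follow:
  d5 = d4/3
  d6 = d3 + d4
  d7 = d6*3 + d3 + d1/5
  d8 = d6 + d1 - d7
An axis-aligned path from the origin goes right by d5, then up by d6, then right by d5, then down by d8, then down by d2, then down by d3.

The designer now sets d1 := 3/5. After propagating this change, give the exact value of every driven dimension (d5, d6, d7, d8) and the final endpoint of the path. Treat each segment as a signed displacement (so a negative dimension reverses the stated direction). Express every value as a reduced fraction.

d5 = 16/15
d6 = 19/5
d7 = 303/25
d8 = -193/25
endpoint = (32/15, 183/25)

Apply edit: d1 := 3/5
  d5 = d4/3 = 16/15
  d6 = d3 + d4 = 19/5
  d7 = d6*3 + d3 + d1/5 = 303/25
  d8 = d6 + d1 - d7 = -193/25
Walk from origin (0, 0):
  seg 1: right by d5 = 16/15 → (16/15, 0)
  seg 2: up by d6 = 19/5 → (16/15, 19/5)
  seg 3: right by d5 = 16/15 → (32/15, 19/5)
  seg 4: down by d8 = -193/25 → (32/15, 288/25)
  seg 5: down by d2 = 18/5 → (32/15, 198/25)
  seg 6: down by d3 = 3/5 → (32/15, 183/25)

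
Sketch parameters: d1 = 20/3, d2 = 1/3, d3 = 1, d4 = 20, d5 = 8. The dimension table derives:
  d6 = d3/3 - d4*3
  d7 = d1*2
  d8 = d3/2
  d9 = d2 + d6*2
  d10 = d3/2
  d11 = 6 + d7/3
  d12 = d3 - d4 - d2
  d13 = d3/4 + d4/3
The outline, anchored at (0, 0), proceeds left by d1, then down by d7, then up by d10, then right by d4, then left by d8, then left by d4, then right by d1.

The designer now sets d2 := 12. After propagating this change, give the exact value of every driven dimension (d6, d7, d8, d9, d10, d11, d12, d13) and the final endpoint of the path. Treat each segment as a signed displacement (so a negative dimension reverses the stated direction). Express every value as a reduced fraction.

d6 = -179/3
d7 = 40/3
d8 = 1/2
d9 = -322/3
d10 = 1/2
d11 = 94/9
d12 = -31
d13 = 83/12
endpoint = (-1/2, -77/6)

Apply edit: d2 := 12
  d6 = d3/3 - d4*3 = -179/3
  d7 = d1*2 = 40/3
  d8 = d3/2 = 1/2
  d9 = d2 + d6*2 = -322/3
  d10 = d3/2 = 1/2
  d11 = 6 + d7/3 = 94/9
  d12 = d3 - d4 - d2 = -31
  d13 = d3/4 + d4/3 = 83/12
Walk from origin (0, 0):
  seg 1: left by d1 = 20/3 → (-20/3, 0)
  seg 2: down by d7 = 40/3 → (-20/3, -40/3)
  seg 3: up by d10 = 1/2 → (-20/3, -77/6)
  seg 4: right by d4 = 20 → (40/3, -77/6)
  seg 5: left by d8 = 1/2 → (77/6, -77/6)
  seg 6: left by d4 = 20 → (-43/6, -77/6)
  seg 7: right by d1 = 20/3 → (-1/2, -77/6)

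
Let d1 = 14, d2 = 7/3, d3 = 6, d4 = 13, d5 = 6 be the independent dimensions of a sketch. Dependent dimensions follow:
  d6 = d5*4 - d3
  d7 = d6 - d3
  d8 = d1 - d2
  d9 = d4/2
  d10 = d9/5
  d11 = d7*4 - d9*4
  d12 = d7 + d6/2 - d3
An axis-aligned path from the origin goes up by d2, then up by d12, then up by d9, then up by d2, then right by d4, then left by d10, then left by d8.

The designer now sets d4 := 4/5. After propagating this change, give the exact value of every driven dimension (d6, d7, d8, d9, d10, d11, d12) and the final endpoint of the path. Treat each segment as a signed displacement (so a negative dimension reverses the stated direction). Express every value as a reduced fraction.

d6 = 18
d7 = 12
d8 = 35/3
d9 = 2/5
d10 = 2/25
d11 = 232/5
d12 = 15
endpoint = (-821/75, 301/15)

Apply edit: d4 := 4/5
  d6 = d5*4 - d3 = 18
  d7 = d6 - d3 = 12
  d8 = d1 - d2 = 35/3
  d9 = d4/2 = 2/5
  d10 = d9/5 = 2/25
  d11 = d7*4 - d9*4 = 232/5
  d12 = d7 + d6/2 - d3 = 15
Walk from origin (0, 0):
  seg 1: up by d2 = 7/3 → (0, 7/3)
  seg 2: up by d12 = 15 → (0, 52/3)
  seg 3: up by d9 = 2/5 → (0, 266/15)
  seg 4: up by d2 = 7/3 → (0, 301/15)
  seg 5: right by d4 = 4/5 → (4/5, 301/15)
  seg 6: left by d10 = 2/25 → (18/25, 301/15)
  seg 7: left by d8 = 35/3 → (-821/75, 301/15)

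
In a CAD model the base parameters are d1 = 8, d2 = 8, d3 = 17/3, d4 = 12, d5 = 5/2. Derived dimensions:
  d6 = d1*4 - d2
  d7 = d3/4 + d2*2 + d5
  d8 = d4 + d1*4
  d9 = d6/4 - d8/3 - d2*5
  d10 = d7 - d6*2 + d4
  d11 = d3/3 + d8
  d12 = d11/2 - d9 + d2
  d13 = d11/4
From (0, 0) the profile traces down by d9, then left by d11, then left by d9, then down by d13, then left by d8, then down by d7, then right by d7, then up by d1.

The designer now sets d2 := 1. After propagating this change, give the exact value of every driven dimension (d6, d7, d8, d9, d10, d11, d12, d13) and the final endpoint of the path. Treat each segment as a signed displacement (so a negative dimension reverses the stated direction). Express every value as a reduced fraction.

d6 = 31
d7 = 71/12
d8 = 44
d9 = -143/12
d10 = -529/12
d11 = 413/9
d12 = 1291/36
d13 = 413/36
endpoint = (-1297/18, 91/36)

Apply edit: d2 := 1
  d6 = d1*4 - d2 = 31
  d7 = d3/4 + d2*2 + d5 = 71/12
  d8 = d4 + d1*4 = 44
  d9 = d6/4 - d8/3 - d2*5 = -143/12
  d10 = d7 - d6*2 + d4 = -529/12
  d11 = d3/3 + d8 = 413/9
  d12 = d11/2 - d9 + d2 = 1291/36
  d13 = d11/4 = 413/36
Walk from origin (0, 0):
  seg 1: down by d9 = -143/12 → (0, 143/12)
  seg 2: left by d11 = 413/9 → (-413/9, 143/12)
  seg 3: left by d9 = -143/12 → (-1223/36, 143/12)
  seg 4: down by d13 = 413/36 → (-1223/36, 4/9)
  seg 5: left by d8 = 44 → (-2807/36, 4/9)
  seg 6: down by d7 = 71/12 → (-2807/36, -197/36)
  seg 7: right by d7 = 71/12 → (-1297/18, -197/36)
  seg 8: up by d1 = 8 → (-1297/18, 91/36)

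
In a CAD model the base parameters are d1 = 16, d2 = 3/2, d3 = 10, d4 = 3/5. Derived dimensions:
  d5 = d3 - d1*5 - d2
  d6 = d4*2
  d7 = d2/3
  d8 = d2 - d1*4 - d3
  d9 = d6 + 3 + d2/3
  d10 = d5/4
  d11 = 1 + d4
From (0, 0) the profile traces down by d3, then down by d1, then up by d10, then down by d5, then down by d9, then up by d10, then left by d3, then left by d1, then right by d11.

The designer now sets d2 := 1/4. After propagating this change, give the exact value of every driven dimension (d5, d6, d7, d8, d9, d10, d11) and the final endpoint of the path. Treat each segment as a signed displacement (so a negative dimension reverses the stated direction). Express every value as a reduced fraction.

Apply edit: d2 := 1/4
  d5 = d3 - d1*5 - d2 = -281/4
  d6 = d4*2 = 6/5
  d7 = d2/3 = 1/12
  d8 = d2 - d1*4 - d3 = -295/4
  d9 = d6 + 3 + d2/3 = 257/60
  d10 = d5/4 = -281/16
  d11 = 1 + d4 = 8/5
Walk from origin (0, 0):
  seg 1: down by d3 = 10 → (0, -10)
  seg 2: down by d1 = 16 → (0, -26)
  seg 3: up by d10 = -281/16 → (0, -697/16)
  seg 4: down by d5 = -281/4 → (0, 427/16)
  seg 5: down by d9 = 257/60 → (0, 5377/240)
  seg 6: up by d10 = -281/16 → (0, 581/120)
  seg 7: left by d3 = 10 → (-10, 581/120)
  seg 8: left by d1 = 16 → (-26, 581/120)
  seg 9: right by d11 = 8/5 → (-122/5, 581/120)

d5 = -281/4
d6 = 6/5
d7 = 1/12
d8 = -295/4
d9 = 257/60
d10 = -281/16
d11 = 8/5
endpoint = (-122/5, 581/120)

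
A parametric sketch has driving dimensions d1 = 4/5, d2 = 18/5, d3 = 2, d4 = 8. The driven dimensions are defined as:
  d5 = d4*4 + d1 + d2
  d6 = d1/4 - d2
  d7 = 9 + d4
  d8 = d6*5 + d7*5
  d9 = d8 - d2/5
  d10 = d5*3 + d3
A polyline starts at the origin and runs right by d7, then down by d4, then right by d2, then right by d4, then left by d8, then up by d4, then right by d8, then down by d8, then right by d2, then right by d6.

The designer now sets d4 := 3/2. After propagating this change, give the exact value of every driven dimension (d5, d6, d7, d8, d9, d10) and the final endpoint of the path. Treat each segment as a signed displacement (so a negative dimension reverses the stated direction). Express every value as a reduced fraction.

d5 = 52/5
d6 = -17/5
d7 = 21/2
d8 = 71/2
d9 = 1739/50
d10 = 166/5
endpoint = (79/5, -71/2)

Apply edit: d4 := 3/2
  d5 = d4*4 + d1 + d2 = 52/5
  d6 = d1/4 - d2 = -17/5
  d7 = 9 + d4 = 21/2
  d8 = d6*5 + d7*5 = 71/2
  d9 = d8 - d2/5 = 1739/50
  d10 = d5*3 + d3 = 166/5
Walk from origin (0, 0):
  seg 1: right by d7 = 21/2 → (21/2, 0)
  seg 2: down by d4 = 3/2 → (21/2, -3/2)
  seg 3: right by d2 = 18/5 → (141/10, -3/2)
  seg 4: right by d4 = 3/2 → (78/5, -3/2)
  seg 5: left by d8 = 71/2 → (-199/10, -3/2)
  seg 6: up by d4 = 3/2 → (-199/10, 0)
  seg 7: right by d8 = 71/2 → (78/5, 0)
  seg 8: down by d8 = 71/2 → (78/5, -71/2)
  seg 9: right by d2 = 18/5 → (96/5, -71/2)
  seg 10: right by d6 = -17/5 → (79/5, -71/2)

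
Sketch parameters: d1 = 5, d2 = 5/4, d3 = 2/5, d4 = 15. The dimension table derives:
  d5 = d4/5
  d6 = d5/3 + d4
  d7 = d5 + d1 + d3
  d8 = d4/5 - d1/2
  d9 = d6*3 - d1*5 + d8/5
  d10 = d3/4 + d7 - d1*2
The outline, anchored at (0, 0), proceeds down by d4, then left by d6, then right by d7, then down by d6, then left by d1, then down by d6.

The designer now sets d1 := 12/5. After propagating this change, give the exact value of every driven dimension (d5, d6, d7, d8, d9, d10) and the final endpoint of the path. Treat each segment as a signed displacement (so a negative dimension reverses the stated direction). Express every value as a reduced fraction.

Apply edit: d1 := 12/5
  d5 = d4/5 = 3
  d6 = d5/3 + d4 = 16
  d7 = d5 + d1 + d3 = 29/5
  d8 = d4/5 - d1/2 = 9/5
  d9 = d6*3 - d1*5 + d8/5 = 909/25
  d10 = d3/4 + d7 - d1*2 = 11/10
Walk from origin (0, 0):
  seg 1: down by d4 = 15 → (0, -15)
  seg 2: left by d6 = 16 → (-16, -15)
  seg 3: right by d7 = 29/5 → (-51/5, -15)
  seg 4: down by d6 = 16 → (-51/5, -31)
  seg 5: left by d1 = 12/5 → (-63/5, -31)
  seg 6: down by d6 = 16 → (-63/5, -47)

d5 = 3
d6 = 16
d7 = 29/5
d8 = 9/5
d9 = 909/25
d10 = 11/10
endpoint = (-63/5, -47)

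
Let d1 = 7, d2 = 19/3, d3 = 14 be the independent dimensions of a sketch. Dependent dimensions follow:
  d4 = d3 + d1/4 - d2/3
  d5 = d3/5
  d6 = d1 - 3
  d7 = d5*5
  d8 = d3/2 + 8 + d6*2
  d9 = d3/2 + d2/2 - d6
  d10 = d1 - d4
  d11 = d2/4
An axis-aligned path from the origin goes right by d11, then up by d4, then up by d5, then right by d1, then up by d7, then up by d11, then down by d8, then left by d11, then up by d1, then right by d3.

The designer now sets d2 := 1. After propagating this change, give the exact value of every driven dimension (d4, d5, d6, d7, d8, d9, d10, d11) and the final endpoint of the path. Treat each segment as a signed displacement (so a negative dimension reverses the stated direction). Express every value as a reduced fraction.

Apply edit: d2 := 1
  d4 = d3 + d1/4 - d2/3 = 185/12
  d5 = d3/5 = 14/5
  d6 = d1 - 3 = 4
  d7 = d5*5 = 14
  d8 = d3/2 + 8 + d6*2 = 23
  d9 = d3/2 + d2/2 - d6 = 7/2
  d10 = d1 - d4 = -101/12
  d11 = d2/4 = 1/4
Walk from origin (0, 0):
  seg 1: right by d11 = 1/4 → (1/4, 0)
  seg 2: up by d4 = 185/12 → (1/4, 185/12)
  seg 3: up by d5 = 14/5 → (1/4, 1093/60)
  seg 4: right by d1 = 7 → (29/4, 1093/60)
  seg 5: up by d7 = 14 → (29/4, 1933/60)
  seg 6: up by d11 = 1/4 → (29/4, 487/15)
  seg 7: down by d8 = 23 → (29/4, 142/15)
  seg 8: left by d11 = 1/4 → (7, 142/15)
  seg 9: up by d1 = 7 → (7, 247/15)
  seg 10: right by d3 = 14 → (21, 247/15)

d4 = 185/12
d5 = 14/5
d6 = 4
d7 = 14
d8 = 23
d9 = 7/2
d10 = -101/12
d11 = 1/4
endpoint = (21, 247/15)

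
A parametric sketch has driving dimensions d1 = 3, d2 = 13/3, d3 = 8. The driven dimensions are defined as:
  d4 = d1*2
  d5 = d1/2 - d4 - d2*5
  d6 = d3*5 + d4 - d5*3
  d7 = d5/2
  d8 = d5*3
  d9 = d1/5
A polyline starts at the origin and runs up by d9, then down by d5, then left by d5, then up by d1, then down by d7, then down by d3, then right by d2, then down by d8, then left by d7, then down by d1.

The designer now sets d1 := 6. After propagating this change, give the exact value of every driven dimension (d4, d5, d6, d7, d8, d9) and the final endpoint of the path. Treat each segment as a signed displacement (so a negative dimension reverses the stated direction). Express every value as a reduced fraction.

Apply edit: d1 := 6
  d4 = d1*2 = 12
  d5 = d1/2 - d4 - d2*5 = -92/3
  d6 = d3*5 + d4 - d5*3 = 144
  d7 = d5/2 = -46/3
  d8 = d5*3 = -92
  d9 = d1/5 = 6/5
Walk from origin (0, 0):
  seg 1: up by d9 = 6/5 → (0, 6/5)
  seg 2: down by d5 = -92/3 → (0, 478/15)
  seg 3: left by d5 = -92/3 → (92/3, 478/15)
  seg 4: up by d1 = 6 → (92/3, 568/15)
  seg 5: down by d7 = -46/3 → (92/3, 266/5)
  seg 6: down by d3 = 8 → (92/3, 226/5)
  seg 7: right by d2 = 13/3 → (35, 226/5)
  seg 8: down by d8 = -92 → (35, 686/5)
  seg 9: left by d7 = -46/3 → (151/3, 686/5)
  seg 10: down by d1 = 6 → (151/3, 656/5)

d4 = 12
d5 = -92/3
d6 = 144
d7 = -46/3
d8 = -92
d9 = 6/5
endpoint = (151/3, 656/5)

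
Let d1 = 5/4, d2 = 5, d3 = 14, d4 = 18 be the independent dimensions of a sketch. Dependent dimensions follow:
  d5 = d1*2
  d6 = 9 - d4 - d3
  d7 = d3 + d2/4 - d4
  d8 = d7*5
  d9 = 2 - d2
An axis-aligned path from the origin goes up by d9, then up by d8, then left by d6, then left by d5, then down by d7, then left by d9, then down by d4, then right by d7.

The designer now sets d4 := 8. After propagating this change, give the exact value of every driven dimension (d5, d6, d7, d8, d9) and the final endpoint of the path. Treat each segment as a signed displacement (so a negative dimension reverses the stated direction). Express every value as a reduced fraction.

Apply edit: d4 := 8
  d5 = d1*2 = 5/2
  d6 = 9 - d4 - d3 = -13
  d7 = d3 + d2/4 - d4 = 29/4
  d8 = d7*5 = 145/4
  d9 = 2 - d2 = -3
Walk from origin (0, 0):
  seg 1: up by d9 = -3 → (0, -3)
  seg 2: up by d8 = 145/4 → (0, 133/4)
  seg 3: left by d6 = -13 → (13, 133/4)
  seg 4: left by d5 = 5/2 → (21/2, 133/4)
  seg 5: down by d7 = 29/4 → (21/2, 26)
  seg 6: left by d9 = -3 → (27/2, 26)
  seg 7: down by d4 = 8 → (27/2, 18)
  seg 8: right by d7 = 29/4 → (83/4, 18)

d5 = 5/2
d6 = -13
d7 = 29/4
d8 = 145/4
d9 = -3
endpoint = (83/4, 18)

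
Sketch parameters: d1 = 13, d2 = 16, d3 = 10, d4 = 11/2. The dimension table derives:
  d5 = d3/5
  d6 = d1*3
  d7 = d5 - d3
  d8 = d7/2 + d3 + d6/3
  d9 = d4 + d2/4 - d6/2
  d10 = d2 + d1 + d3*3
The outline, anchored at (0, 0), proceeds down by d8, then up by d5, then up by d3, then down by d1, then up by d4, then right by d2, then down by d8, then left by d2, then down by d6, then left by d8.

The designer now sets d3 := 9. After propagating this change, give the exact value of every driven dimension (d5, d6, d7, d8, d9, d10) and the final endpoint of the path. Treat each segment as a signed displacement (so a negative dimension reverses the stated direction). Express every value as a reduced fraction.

Apply edit: d3 := 9
  d5 = d3/5 = 9/5
  d6 = d1*3 = 39
  d7 = d5 - d3 = -36/5
  d8 = d7/2 + d3 + d6/3 = 92/5
  d9 = d4 + d2/4 - d6/2 = -10
  d10 = d2 + d1 + d3*3 = 56
Walk from origin (0, 0):
  seg 1: down by d8 = 92/5 → (0, -92/5)
  seg 2: up by d5 = 9/5 → (0, -83/5)
  seg 3: up by d3 = 9 → (0, -38/5)
  seg 4: down by d1 = 13 → (0, -103/5)
  seg 5: up by d4 = 11/2 → (0, -151/10)
  seg 6: right by d2 = 16 → (16, -151/10)
  seg 7: down by d8 = 92/5 → (16, -67/2)
  seg 8: left by d2 = 16 → (0, -67/2)
  seg 9: down by d6 = 39 → (0, -145/2)
  seg 10: left by d8 = 92/5 → (-92/5, -145/2)

d5 = 9/5
d6 = 39
d7 = -36/5
d8 = 92/5
d9 = -10
d10 = 56
endpoint = (-92/5, -145/2)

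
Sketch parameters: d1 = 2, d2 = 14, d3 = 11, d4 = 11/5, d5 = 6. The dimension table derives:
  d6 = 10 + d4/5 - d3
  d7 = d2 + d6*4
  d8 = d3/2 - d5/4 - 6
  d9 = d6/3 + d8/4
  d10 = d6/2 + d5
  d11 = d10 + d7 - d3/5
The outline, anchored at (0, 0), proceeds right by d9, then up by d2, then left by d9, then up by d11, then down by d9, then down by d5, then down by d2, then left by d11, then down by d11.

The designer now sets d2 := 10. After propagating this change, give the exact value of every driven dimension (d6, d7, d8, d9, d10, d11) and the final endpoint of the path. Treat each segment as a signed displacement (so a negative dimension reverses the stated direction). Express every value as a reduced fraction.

d6 = -14/25
d7 = 194/25
d8 = -2
d9 = -103/150
d10 = 143/25
d11 = 282/25
endpoint = (-282/25, -797/150)

Apply edit: d2 := 10
  d6 = 10 + d4/5 - d3 = -14/25
  d7 = d2 + d6*4 = 194/25
  d8 = d3/2 - d5/4 - 6 = -2
  d9 = d6/3 + d8/4 = -103/150
  d10 = d6/2 + d5 = 143/25
  d11 = d10 + d7 - d3/5 = 282/25
Walk from origin (0, 0):
  seg 1: right by d9 = -103/150 → (-103/150, 0)
  seg 2: up by d2 = 10 → (-103/150, 10)
  seg 3: left by d9 = -103/150 → (0, 10)
  seg 4: up by d11 = 282/25 → (0, 532/25)
  seg 5: down by d9 = -103/150 → (0, 659/30)
  seg 6: down by d5 = 6 → (0, 479/30)
  seg 7: down by d2 = 10 → (0, 179/30)
  seg 8: left by d11 = 282/25 → (-282/25, 179/30)
  seg 9: down by d11 = 282/25 → (-282/25, -797/150)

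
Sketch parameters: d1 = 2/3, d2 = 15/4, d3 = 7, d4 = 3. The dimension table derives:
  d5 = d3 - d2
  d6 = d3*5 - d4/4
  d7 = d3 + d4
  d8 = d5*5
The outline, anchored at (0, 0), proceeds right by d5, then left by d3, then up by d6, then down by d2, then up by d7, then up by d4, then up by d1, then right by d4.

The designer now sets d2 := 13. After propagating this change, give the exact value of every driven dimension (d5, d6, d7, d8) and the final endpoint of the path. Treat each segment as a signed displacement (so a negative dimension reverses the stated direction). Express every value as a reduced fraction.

Apply edit: d2 := 13
  d5 = d3 - d2 = -6
  d6 = d3*5 - d4/4 = 137/4
  d7 = d3 + d4 = 10
  d8 = d5*5 = -30
Walk from origin (0, 0):
  seg 1: right by d5 = -6 → (-6, 0)
  seg 2: left by d3 = 7 → (-13, 0)
  seg 3: up by d6 = 137/4 → (-13, 137/4)
  seg 4: down by d2 = 13 → (-13, 85/4)
  seg 5: up by d7 = 10 → (-13, 125/4)
  seg 6: up by d4 = 3 → (-13, 137/4)
  seg 7: up by d1 = 2/3 → (-13, 419/12)
  seg 8: right by d4 = 3 → (-10, 419/12)

d5 = -6
d6 = 137/4
d7 = 10
d8 = -30
endpoint = (-10, 419/12)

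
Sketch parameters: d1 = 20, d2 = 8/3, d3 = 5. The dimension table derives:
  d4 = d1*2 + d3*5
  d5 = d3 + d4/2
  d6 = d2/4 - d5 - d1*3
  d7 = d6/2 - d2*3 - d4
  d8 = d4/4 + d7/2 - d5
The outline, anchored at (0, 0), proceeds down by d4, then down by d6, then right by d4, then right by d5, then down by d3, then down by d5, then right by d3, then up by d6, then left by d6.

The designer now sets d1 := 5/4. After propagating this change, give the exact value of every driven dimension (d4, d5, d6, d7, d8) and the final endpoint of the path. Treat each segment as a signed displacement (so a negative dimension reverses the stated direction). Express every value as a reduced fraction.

d4 = 55/2
d5 = 75/4
d6 = -131/6
d7 = -557/12
d8 = -421/12
endpoint = (877/12, -205/4)

Apply edit: d1 := 5/4
  d4 = d1*2 + d3*5 = 55/2
  d5 = d3 + d4/2 = 75/4
  d6 = d2/4 - d5 - d1*3 = -131/6
  d7 = d6/2 - d2*3 - d4 = -557/12
  d8 = d4/4 + d7/2 - d5 = -421/12
Walk from origin (0, 0):
  seg 1: down by d4 = 55/2 → (0, -55/2)
  seg 2: down by d6 = -131/6 → (0, -17/3)
  seg 3: right by d4 = 55/2 → (55/2, -17/3)
  seg 4: right by d5 = 75/4 → (185/4, -17/3)
  seg 5: down by d3 = 5 → (185/4, -32/3)
  seg 6: down by d5 = 75/4 → (185/4, -353/12)
  seg 7: right by d3 = 5 → (205/4, -353/12)
  seg 8: up by d6 = -131/6 → (205/4, -205/4)
  seg 9: left by d6 = -131/6 → (877/12, -205/4)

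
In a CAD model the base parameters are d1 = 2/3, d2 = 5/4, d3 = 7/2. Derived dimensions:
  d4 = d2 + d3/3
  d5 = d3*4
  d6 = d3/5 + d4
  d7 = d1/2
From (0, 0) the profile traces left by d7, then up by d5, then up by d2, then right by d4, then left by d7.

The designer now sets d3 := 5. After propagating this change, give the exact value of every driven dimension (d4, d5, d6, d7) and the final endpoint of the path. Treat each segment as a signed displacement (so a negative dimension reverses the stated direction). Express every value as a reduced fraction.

d4 = 35/12
d5 = 20
d6 = 47/12
d7 = 1/3
endpoint = (9/4, 85/4)

Apply edit: d3 := 5
  d4 = d2 + d3/3 = 35/12
  d5 = d3*4 = 20
  d6 = d3/5 + d4 = 47/12
  d7 = d1/2 = 1/3
Walk from origin (0, 0):
  seg 1: left by d7 = 1/3 → (-1/3, 0)
  seg 2: up by d5 = 20 → (-1/3, 20)
  seg 3: up by d2 = 5/4 → (-1/3, 85/4)
  seg 4: right by d4 = 35/12 → (31/12, 85/4)
  seg 5: left by d7 = 1/3 → (9/4, 85/4)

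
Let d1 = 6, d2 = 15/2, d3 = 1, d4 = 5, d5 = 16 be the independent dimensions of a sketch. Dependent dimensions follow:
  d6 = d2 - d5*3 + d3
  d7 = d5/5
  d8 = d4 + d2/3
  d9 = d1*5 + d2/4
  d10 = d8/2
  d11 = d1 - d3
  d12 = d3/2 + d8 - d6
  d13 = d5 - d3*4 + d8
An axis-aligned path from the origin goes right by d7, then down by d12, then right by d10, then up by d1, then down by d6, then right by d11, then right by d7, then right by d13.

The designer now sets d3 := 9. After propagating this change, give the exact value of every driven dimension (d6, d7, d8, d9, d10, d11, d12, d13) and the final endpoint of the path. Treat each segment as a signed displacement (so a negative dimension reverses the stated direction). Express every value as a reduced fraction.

d6 = -63/2
d7 = 16/5
d8 = 15/2
d9 = 255/8
d10 = 15/4
d11 = -3
d12 = 87/2
d13 = -25/2
endpoint = (-107/20, -6)

Apply edit: d3 := 9
  d6 = d2 - d5*3 + d3 = -63/2
  d7 = d5/5 = 16/5
  d8 = d4 + d2/3 = 15/2
  d9 = d1*5 + d2/4 = 255/8
  d10 = d8/2 = 15/4
  d11 = d1 - d3 = -3
  d12 = d3/2 + d8 - d6 = 87/2
  d13 = d5 - d3*4 + d8 = -25/2
Walk from origin (0, 0):
  seg 1: right by d7 = 16/5 → (16/5, 0)
  seg 2: down by d12 = 87/2 → (16/5, -87/2)
  seg 3: right by d10 = 15/4 → (139/20, -87/2)
  seg 4: up by d1 = 6 → (139/20, -75/2)
  seg 5: down by d6 = -63/2 → (139/20, -6)
  seg 6: right by d11 = -3 → (79/20, -6)
  seg 7: right by d7 = 16/5 → (143/20, -6)
  seg 8: right by d13 = -25/2 → (-107/20, -6)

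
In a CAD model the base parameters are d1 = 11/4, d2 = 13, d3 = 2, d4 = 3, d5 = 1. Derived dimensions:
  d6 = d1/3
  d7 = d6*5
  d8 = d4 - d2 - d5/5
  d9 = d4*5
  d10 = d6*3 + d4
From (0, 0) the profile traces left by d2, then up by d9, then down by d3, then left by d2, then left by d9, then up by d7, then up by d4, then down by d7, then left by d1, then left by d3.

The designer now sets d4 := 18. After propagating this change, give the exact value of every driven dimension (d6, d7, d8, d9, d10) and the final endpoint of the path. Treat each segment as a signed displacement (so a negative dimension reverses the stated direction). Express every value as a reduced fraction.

d6 = 11/12
d7 = 55/12
d8 = 24/5
d9 = 90
d10 = 83/4
endpoint = (-483/4, 106)

Apply edit: d4 := 18
  d6 = d1/3 = 11/12
  d7 = d6*5 = 55/12
  d8 = d4 - d2 - d5/5 = 24/5
  d9 = d4*5 = 90
  d10 = d6*3 + d4 = 83/4
Walk from origin (0, 0):
  seg 1: left by d2 = 13 → (-13, 0)
  seg 2: up by d9 = 90 → (-13, 90)
  seg 3: down by d3 = 2 → (-13, 88)
  seg 4: left by d2 = 13 → (-26, 88)
  seg 5: left by d9 = 90 → (-116, 88)
  seg 6: up by d7 = 55/12 → (-116, 1111/12)
  seg 7: up by d4 = 18 → (-116, 1327/12)
  seg 8: down by d7 = 55/12 → (-116, 106)
  seg 9: left by d1 = 11/4 → (-475/4, 106)
  seg 10: left by d3 = 2 → (-483/4, 106)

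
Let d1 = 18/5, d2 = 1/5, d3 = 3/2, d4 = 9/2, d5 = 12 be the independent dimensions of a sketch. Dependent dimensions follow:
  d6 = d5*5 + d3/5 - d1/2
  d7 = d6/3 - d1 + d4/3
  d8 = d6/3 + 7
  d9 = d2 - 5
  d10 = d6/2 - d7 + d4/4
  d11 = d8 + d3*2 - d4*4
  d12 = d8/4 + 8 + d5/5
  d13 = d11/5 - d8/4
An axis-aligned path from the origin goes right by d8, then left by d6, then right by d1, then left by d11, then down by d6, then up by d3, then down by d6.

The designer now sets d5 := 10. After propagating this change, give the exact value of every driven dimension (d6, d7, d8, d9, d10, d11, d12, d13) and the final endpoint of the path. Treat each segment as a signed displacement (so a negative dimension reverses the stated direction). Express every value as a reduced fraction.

Apply edit: d5 := 10
  d6 = d5*5 + d3/5 - d1/2 = 97/2
  d7 = d6/3 - d1 + d4/3 = 211/15
  d8 = d6/3 + 7 = 139/6
  d9 = d2 - 5 = -24/5
  d10 = d6/2 - d7 + d4/4 = 1357/120
  d11 = d8 + d3*2 - d4*4 = 49/6
  d12 = d8/4 + 8 + d5/5 = 379/24
  d13 = d11/5 - d8/4 = -499/120
Walk from origin (0, 0):
  seg 1: right by d8 = 139/6 → (139/6, 0)
  seg 2: left by d6 = 97/2 → (-76/3, 0)
  seg 3: right by d1 = 18/5 → (-326/15, 0)
  seg 4: left by d11 = 49/6 → (-299/10, 0)
  seg 5: down by d6 = 97/2 → (-299/10, -97/2)
  seg 6: up by d3 = 3/2 → (-299/10, -47)
  seg 7: down by d6 = 97/2 → (-299/10, -191/2)

d6 = 97/2
d7 = 211/15
d8 = 139/6
d9 = -24/5
d10 = 1357/120
d11 = 49/6
d12 = 379/24
d13 = -499/120
endpoint = (-299/10, -191/2)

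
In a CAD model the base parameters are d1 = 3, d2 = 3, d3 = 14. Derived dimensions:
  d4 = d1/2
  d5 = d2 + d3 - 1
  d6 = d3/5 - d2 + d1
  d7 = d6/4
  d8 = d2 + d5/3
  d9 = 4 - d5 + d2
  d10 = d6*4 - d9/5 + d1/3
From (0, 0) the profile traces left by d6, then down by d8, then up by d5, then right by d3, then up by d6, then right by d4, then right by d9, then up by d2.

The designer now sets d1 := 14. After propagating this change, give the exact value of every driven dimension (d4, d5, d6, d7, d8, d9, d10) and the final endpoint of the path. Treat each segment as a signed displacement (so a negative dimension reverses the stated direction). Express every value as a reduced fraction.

Apply edit: d1 := 14
  d4 = d1/2 = 7
  d5 = d2 + d3 - 1 = 16
  d6 = d3/5 - d2 + d1 = 69/5
  d7 = d6/4 = 69/20
  d8 = d2 + d5/3 = 25/3
  d9 = 4 - d5 + d2 = -9
  d10 = d6*4 - d9/5 + d1/3 = 185/3
Walk from origin (0, 0):
  seg 1: left by d6 = 69/5 → (-69/5, 0)
  seg 2: down by d8 = 25/3 → (-69/5, -25/3)
  seg 3: up by d5 = 16 → (-69/5, 23/3)
  seg 4: right by d3 = 14 → (1/5, 23/3)
  seg 5: up by d6 = 69/5 → (1/5, 322/15)
  seg 6: right by d4 = 7 → (36/5, 322/15)
  seg 7: right by d9 = -9 → (-9/5, 322/15)
  seg 8: up by d2 = 3 → (-9/5, 367/15)

d4 = 7
d5 = 16
d6 = 69/5
d7 = 69/20
d8 = 25/3
d9 = -9
d10 = 185/3
endpoint = (-9/5, 367/15)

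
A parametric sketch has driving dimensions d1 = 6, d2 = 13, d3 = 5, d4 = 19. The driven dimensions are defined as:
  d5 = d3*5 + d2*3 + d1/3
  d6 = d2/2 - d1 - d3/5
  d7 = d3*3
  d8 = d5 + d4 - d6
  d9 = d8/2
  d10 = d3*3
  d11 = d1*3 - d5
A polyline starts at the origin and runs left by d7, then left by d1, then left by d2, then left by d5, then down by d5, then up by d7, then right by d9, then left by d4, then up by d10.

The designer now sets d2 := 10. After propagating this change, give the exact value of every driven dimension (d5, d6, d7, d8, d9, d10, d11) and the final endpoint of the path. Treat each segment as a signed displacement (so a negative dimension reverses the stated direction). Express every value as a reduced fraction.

d5 = 57
d6 = -2
d7 = 15
d8 = 78
d9 = 39
d10 = 15
d11 = -39
endpoint = (-68, -27)

Apply edit: d2 := 10
  d5 = d3*5 + d2*3 + d1/3 = 57
  d6 = d2/2 - d1 - d3/5 = -2
  d7 = d3*3 = 15
  d8 = d5 + d4 - d6 = 78
  d9 = d8/2 = 39
  d10 = d3*3 = 15
  d11 = d1*3 - d5 = -39
Walk from origin (0, 0):
  seg 1: left by d7 = 15 → (-15, 0)
  seg 2: left by d1 = 6 → (-21, 0)
  seg 3: left by d2 = 10 → (-31, 0)
  seg 4: left by d5 = 57 → (-88, 0)
  seg 5: down by d5 = 57 → (-88, -57)
  seg 6: up by d7 = 15 → (-88, -42)
  seg 7: right by d9 = 39 → (-49, -42)
  seg 8: left by d4 = 19 → (-68, -42)
  seg 9: up by d10 = 15 → (-68, -27)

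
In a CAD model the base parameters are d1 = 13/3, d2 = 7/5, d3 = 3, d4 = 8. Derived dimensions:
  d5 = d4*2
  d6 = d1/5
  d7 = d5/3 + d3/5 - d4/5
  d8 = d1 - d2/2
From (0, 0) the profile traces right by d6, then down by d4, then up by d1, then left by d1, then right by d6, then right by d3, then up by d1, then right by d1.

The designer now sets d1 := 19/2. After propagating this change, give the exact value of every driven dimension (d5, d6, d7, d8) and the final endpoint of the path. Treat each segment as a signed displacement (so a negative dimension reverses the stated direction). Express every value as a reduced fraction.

d5 = 16
d6 = 19/10
d7 = 13/3
d8 = 44/5
endpoint = (34/5, 11)

Apply edit: d1 := 19/2
  d5 = d4*2 = 16
  d6 = d1/5 = 19/10
  d7 = d5/3 + d3/5 - d4/5 = 13/3
  d8 = d1 - d2/2 = 44/5
Walk from origin (0, 0):
  seg 1: right by d6 = 19/10 → (19/10, 0)
  seg 2: down by d4 = 8 → (19/10, -8)
  seg 3: up by d1 = 19/2 → (19/10, 3/2)
  seg 4: left by d1 = 19/2 → (-38/5, 3/2)
  seg 5: right by d6 = 19/10 → (-57/10, 3/2)
  seg 6: right by d3 = 3 → (-27/10, 3/2)
  seg 7: up by d1 = 19/2 → (-27/10, 11)
  seg 8: right by d1 = 19/2 → (34/5, 11)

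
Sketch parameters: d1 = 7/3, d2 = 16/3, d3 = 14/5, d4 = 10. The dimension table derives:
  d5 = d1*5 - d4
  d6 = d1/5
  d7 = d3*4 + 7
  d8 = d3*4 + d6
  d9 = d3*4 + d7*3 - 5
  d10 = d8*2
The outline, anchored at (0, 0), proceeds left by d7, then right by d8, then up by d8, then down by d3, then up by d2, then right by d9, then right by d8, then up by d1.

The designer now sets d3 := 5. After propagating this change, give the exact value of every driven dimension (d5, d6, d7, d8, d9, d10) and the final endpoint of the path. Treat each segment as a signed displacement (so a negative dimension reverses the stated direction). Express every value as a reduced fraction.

d5 = 5/3
d6 = 7/15
d7 = 27
d8 = 307/15
d9 = 96
d10 = 614/15
endpoint = (1649/15, 347/15)

Apply edit: d3 := 5
  d5 = d1*5 - d4 = 5/3
  d6 = d1/5 = 7/15
  d7 = d3*4 + 7 = 27
  d8 = d3*4 + d6 = 307/15
  d9 = d3*4 + d7*3 - 5 = 96
  d10 = d8*2 = 614/15
Walk from origin (0, 0):
  seg 1: left by d7 = 27 → (-27, 0)
  seg 2: right by d8 = 307/15 → (-98/15, 0)
  seg 3: up by d8 = 307/15 → (-98/15, 307/15)
  seg 4: down by d3 = 5 → (-98/15, 232/15)
  seg 5: up by d2 = 16/3 → (-98/15, 104/5)
  seg 6: right by d9 = 96 → (1342/15, 104/5)
  seg 7: right by d8 = 307/15 → (1649/15, 104/5)
  seg 8: up by d1 = 7/3 → (1649/15, 347/15)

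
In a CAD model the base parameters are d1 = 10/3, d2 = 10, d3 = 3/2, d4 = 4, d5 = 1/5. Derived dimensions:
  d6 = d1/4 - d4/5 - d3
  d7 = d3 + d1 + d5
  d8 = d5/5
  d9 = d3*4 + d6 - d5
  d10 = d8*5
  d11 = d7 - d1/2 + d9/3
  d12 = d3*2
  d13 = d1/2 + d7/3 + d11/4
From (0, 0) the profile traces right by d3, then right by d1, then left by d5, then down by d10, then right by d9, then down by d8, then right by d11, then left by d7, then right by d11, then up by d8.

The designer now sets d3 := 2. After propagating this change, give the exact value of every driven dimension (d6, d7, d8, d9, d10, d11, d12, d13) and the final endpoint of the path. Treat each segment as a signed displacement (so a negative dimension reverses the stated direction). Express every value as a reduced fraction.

Apply edit: d3 := 2
  d6 = d1/4 - d4/5 - d3 = -59/30
  d7 = d3 + d1 + d5 = 83/15
  d8 = d5/5 = 1/25
  d9 = d3*4 + d6 - d5 = 35/6
  d10 = d8*5 = 1/5
  d11 = d7 - d1/2 + d9/3 = 523/90
  d12 = d3*2 = 4
  d13 = d1/2 + d7/3 + d11/4 = 1787/360
Walk from origin (0, 0):
  seg 1: right by d3 = 2 → (2, 0)
  seg 2: right by d1 = 10/3 → (16/3, 0)
  seg 3: left by d5 = 1/5 → (77/15, 0)
  seg 4: down by d10 = 1/5 → (77/15, -1/5)
  seg 5: right by d9 = 35/6 → (329/30, -1/5)
  seg 6: down by d8 = 1/25 → (329/30, -6/25)
  seg 7: right by d11 = 523/90 → (151/9, -6/25)
  seg 8: left by d7 = 83/15 → (506/45, -6/25)
  seg 9: right by d11 = 523/90 → (307/18, -6/25)
  seg 10: up by d8 = 1/25 → (307/18, -1/5)

d6 = -59/30
d7 = 83/15
d8 = 1/25
d9 = 35/6
d10 = 1/5
d11 = 523/90
d12 = 4
d13 = 1787/360
endpoint = (307/18, -1/5)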